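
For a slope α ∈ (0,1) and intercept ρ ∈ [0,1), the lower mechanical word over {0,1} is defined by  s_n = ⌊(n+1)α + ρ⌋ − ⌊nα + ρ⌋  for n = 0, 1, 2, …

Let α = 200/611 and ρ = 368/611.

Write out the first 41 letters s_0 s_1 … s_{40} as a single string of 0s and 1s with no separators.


n=0: ⌊(1·200+368)/611⌋ − ⌊(0·200+368)/611⌋ = ⌊568/611⌋ − ⌊368/611⌋ = 0 − 0 = 0
n=1: ⌊(2·200+368)/611⌋ − ⌊(1·200+368)/611⌋ = ⌊768/611⌋ − ⌊568/611⌋ = 1 − 0 = 1
n=2: ⌊(3·200+368)/611⌋ − ⌊(2·200+368)/611⌋ = ⌊968/611⌋ − ⌊768/611⌋ = 1 − 1 = 0
n=3: ⌊(4·200+368)/611⌋ − ⌊(3·200+368)/611⌋ = ⌊1168/611⌋ − ⌊968/611⌋ = 1 − 1 = 0
n=4: ⌊(5·200+368)/611⌋ − ⌊(4·200+368)/611⌋ = ⌊1368/611⌋ − ⌊1168/611⌋ = 2 − 1 = 1
n=5: ⌊(6·200+368)/611⌋ − ⌊(5·200+368)/611⌋ = ⌊1568/611⌋ − ⌊1368/611⌋ = 2 − 2 = 0
n=6: ⌊(7·200+368)/611⌋ − ⌊(6·200+368)/611⌋ = ⌊1768/611⌋ − ⌊1568/611⌋ = 2 − 2 = 0
n=7: ⌊(8·200+368)/611⌋ − ⌊(7·200+368)/611⌋ = ⌊1968/611⌋ − ⌊1768/611⌋ = 3 − 2 = 1
n=8: ⌊(9·200+368)/611⌋ − ⌊(8·200+368)/611⌋ = ⌊2168/611⌋ − ⌊1968/611⌋ = 3 − 3 = 0
n=9: ⌊(10·200+368)/611⌋ − ⌊(9·200+368)/611⌋ = ⌊2368/611⌋ − ⌊2168/611⌋ = 3 − 3 = 0
n=10: ⌊(11·200+368)/611⌋ − ⌊(10·200+368)/611⌋ = ⌊2568/611⌋ − ⌊2368/611⌋ = 4 − 3 = 1
n=11: ⌊(12·200+368)/611⌋ − ⌊(11·200+368)/611⌋ = ⌊2768/611⌋ − ⌊2568/611⌋ = 4 − 4 = 0
n=12: ⌊(13·200+368)/611⌋ − ⌊(12·200+368)/611⌋ = ⌊2968/611⌋ − ⌊2768/611⌋ = 4 − 4 = 0
n=13: ⌊(14·200+368)/611⌋ − ⌊(13·200+368)/611⌋ = ⌊3168/611⌋ − ⌊2968/611⌋ = 5 − 4 = 1
n=14: ⌊(15·200+368)/611⌋ − ⌊(14·200+368)/611⌋ = ⌊3368/611⌋ − ⌊3168/611⌋ = 5 − 5 = 0
n=15: ⌊(16·200+368)/611⌋ − ⌊(15·200+368)/611⌋ = ⌊3568/611⌋ − ⌊3368/611⌋ = 5 − 5 = 0
n=16: ⌊(17·200+368)/611⌋ − ⌊(16·200+368)/611⌋ = ⌊3768/611⌋ − ⌊3568/611⌋ = 6 − 5 = 1
n=17: ⌊(18·200+368)/611⌋ − ⌊(17·200+368)/611⌋ = ⌊3968/611⌋ − ⌊3768/611⌋ = 6 − 6 = 0
n=18: ⌊(19·200+368)/611⌋ − ⌊(18·200+368)/611⌋ = ⌊4168/611⌋ − ⌊3968/611⌋ = 6 − 6 = 0
n=19: ⌊(20·200+368)/611⌋ − ⌊(19·200+368)/611⌋ = ⌊4368/611⌋ − ⌊4168/611⌋ = 7 − 6 = 1
n=20: ⌊(21·200+368)/611⌋ − ⌊(20·200+368)/611⌋ = ⌊4568/611⌋ − ⌊4368/611⌋ = 7 − 7 = 0
n=21: ⌊(22·200+368)/611⌋ − ⌊(21·200+368)/611⌋ = ⌊4768/611⌋ − ⌊4568/611⌋ = 7 − 7 = 0
n=22: ⌊(23·200+368)/611⌋ − ⌊(22·200+368)/611⌋ = ⌊4968/611⌋ − ⌊4768/611⌋ = 8 − 7 = 1
n=23: ⌊(24·200+368)/611⌋ − ⌊(23·200+368)/611⌋ = ⌊5168/611⌋ − ⌊4968/611⌋ = 8 − 8 = 0
n=24: ⌊(25·200+368)/611⌋ − ⌊(24·200+368)/611⌋ = ⌊5368/611⌋ − ⌊5168/611⌋ = 8 − 8 = 0
n=25: ⌊(26·200+368)/611⌋ − ⌊(25·200+368)/611⌋ = ⌊5568/611⌋ − ⌊5368/611⌋ = 9 − 8 = 1
n=26: ⌊(27·200+368)/611⌋ − ⌊(26·200+368)/611⌋ = ⌊5768/611⌋ − ⌊5568/611⌋ = 9 − 9 = 0
n=27: ⌊(28·200+368)/611⌋ − ⌊(27·200+368)/611⌋ = ⌊5968/611⌋ − ⌊5768/611⌋ = 9 − 9 = 0
n=28: ⌊(29·200+368)/611⌋ − ⌊(28·200+368)/611⌋ = ⌊6168/611⌋ − ⌊5968/611⌋ = 10 − 9 = 1
n=29: ⌊(30·200+368)/611⌋ − ⌊(29·200+368)/611⌋ = ⌊6368/611⌋ − ⌊6168/611⌋ = 10 − 10 = 0
n=30: ⌊(31·200+368)/611⌋ − ⌊(30·200+368)/611⌋ = ⌊6568/611⌋ − ⌊6368/611⌋ = 10 − 10 = 0
n=31: ⌊(32·200+368)/611⌋ − ⌊(31·200+368)/611⌋ = ⌊6768/611⌋ − ⌊6568/611⌋ = 11 − 10 = 1
n=32: ⌊(33·200+368)/611⌋ − ⌊(32·200+368)/611⌋ = ⌊6968/611⌋ − ⌊6768/611⌋ = 11 − 11 = 0
n=33: ⌊(34·200+368)/611⌋ − ⌊(33·200+368)/611⌋ = ⌊7168/611⌋ − ⌊6968/611⌋ = 11 − 11 = 0
n=34: ⌊(35·200+368)/611⌋ − ⌊(34·200+368)/611⌋ = ⌊7368/611⌋ − ⌊7168/611⌋ = 12 − 11 = 1
n=35: ⌊(36·200+368)/611⌋ − ⌊(35·200+368)/611⌋ = ⌊7568/611⌋ − ⌊7368/611⌋ = 12 − 12 = 0
n=36: ⌊(37·200+368)/611⌋ − ⌊(36·200+368)/611⌋ = ⌊7768/611⌋ − ⌊7568/611⌋ = 12 − 12 = 0
n=37: ⌊(38·200+368)/611⌋ − ⌊(37·200+368)/611⌋ = ⌊7968/611⌋ − ⌊7768/611⌋ = 13 − 12 = 1
n=38: ⌊(39·200+368)/611⌋ − ⌊(38·200+368)/611⌋ = ⌊8168/611⌋ − ⌊7968/611⌋ = 13 − 13 = 0
n=39: ⌊(40·200+368)/611⌋ − ⌊(39·200+368)/611⌋ = ⌊8368/611⌋ − ⌊8168/611⌋ = 13 − 13 = 0
n=40: ⌊(41·200+368)/611⌋ − ⌊(40·200+368)/611⌋ = ⌊8568/611⌋ − ⌊8368/611⌋ = 14 − 13 = 1

01001001001001001001001001001001001001001


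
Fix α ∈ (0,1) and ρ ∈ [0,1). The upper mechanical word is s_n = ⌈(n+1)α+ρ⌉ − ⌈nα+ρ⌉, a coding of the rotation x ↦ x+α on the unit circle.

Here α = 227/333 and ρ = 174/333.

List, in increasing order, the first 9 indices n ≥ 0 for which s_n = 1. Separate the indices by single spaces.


0 2 3 5 6 8 9 10 12

n=0: ⌈401/333⌉−⌈174/333⌉ = 2−1 = 1  ← one
n=1: ⌈628/333⌉−⌈401/333⌉ = 2−2 = 0
n=2: ⌈855/333⌉−⌈628/333⌉ = 3−2 = 1  ← one
n=3: ⌈1082/333⌉−⌈855/333⌉ = 4−3 = 1  ← one
n=4: ⌈1309/333⌉−⌈1082/333⌉ = 4−4 = 0
n=5: ⌈1536/333⌉−⌈1309/333⌉ = 5−4 = 1  ← one
n=6: ⌈1763/333⌉−⌈1536/333⌉ = 6−5 = 1  ← one
n=7: ⌈1990/333⌉−⌈1763/333⌉ = 6−6 = 0
n=8: ⌈2217/333⌉−⌈1990/333⌉ = 7−6 = 1  ← one
n=9: ⌈2444/333⌉−⌈2217/333⌉ = 8−7 = 1  ← one
n=10: ⌈2671/333⌉−⌈2444/333⌉ = 9−8 = 1  ← one
n=11: ⌈2898/333⌉−⌈2671/333⌉ = 9−9 = 0
n=12: ⌈3125/333⌉−⌈2898/333⌉ = 10−9 = 1  ← one
positions of the first 9 ones: 0 2 3 5 6 8 9 10 12


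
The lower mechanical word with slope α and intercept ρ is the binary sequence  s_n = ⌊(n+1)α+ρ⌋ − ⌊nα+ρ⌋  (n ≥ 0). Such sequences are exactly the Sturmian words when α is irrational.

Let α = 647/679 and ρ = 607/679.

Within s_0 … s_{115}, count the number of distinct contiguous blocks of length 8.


9

t_n = ⌊(n·647+607)/679⌋ for n = 0 … 116:
  n=0…9: ⌊607/679⌋=0 ⌊1254/679⌋=1 ⌊1901/679⌋=2 ⌊2548/679⌋=3 ⌊3195/679⌋=4 ⌊3842/679⌋=5 ⌊4489/679⌋=6 ⌊5136/679⌋=7 ⌊5783/679⌋=8 ⌊6430/679⌋=9
  n=10…19: ⌊7077/679⌋=10 ⌊7724/679⌋=11 ⌊8371/679⌋=12 ⌊9018/679⌋=13 ⌊9665/679⌋=14 ⌊10312/679⌋=15 ⌊10959/679⌋=16 ⌊11606/679⌋=17 ⌊12253/679⌋=18 ⌊12900/679⌋=18
  n=20…29: ⌊13547/679⌋=19 ⌊14194/679⌋=20 ⌊14841/679⌋=21 ⌊15488/679⌋=22 ⌊16135/679⌋=23 ⌊16782/679⌋=24 ⌊17429/679⌋=25 ⌊18076/679⌋=26 ⌊18723/679⌋=27 ⌊19370/679⌋=28
  n=30…39: ⌊20017/679⌋=29 ⌊20664/679⌋=30 ⌊21311/679⌋=31 ⌊21958/679⌋=32 ⌊22605/679⌋=33 ⌊23252/679⌋=34 ⌊23899/679⌋=35 ⌊24546/679⌋=36 ⌊25193/679⌋=37 ⌊25840/679⌋=38
  n=40…49: ⌊26487/679⌋=39 ⌊27134/679⌋=39 ⌊27781/679⌋=40 ⌊28428/679⌋=41 ⌊29075/679⌋=42 ⌊29722/679⌋=43 ⌊30369/679⌋=44 ⌊31016/679⌋=45 ⌊31663/679⌋=46 ⌊32310/679⌋=47
  n=50…59: ⌊32957/679⌋=48 ⌊33604/679⌋=49 ⌊34251/679⌋=50 ⌊34898/679⌋=51 ⌊35545/679⌋=52 ⌊36192/679⌋=53 ⌊36839/679⌋=54 ⌊37486/679⌋=55 ⌊38133/679⌋=56 ⌊38780/679⌋=57
  n=60…69: ⌊39427/679⌋=58 ⌊40074/679⌋=59 ⌊40721/679⌋=59 ⌊41368/679⌋=60 ⌊42015/679⌋=61 ⌊42662/679⌋=62 ⌊43309/679⌋=63 ⌊43956/679⌋=64 ⌊44603/679⌋=65 ⌊45250/679⌋=66
  n=70…79: ⌊45897/679⌋=67 ⌊46544/679⌋=68 ⌊47191/679⌋=69 ⌊47838/679⌋=70 ⌊48485/679⌋=71 ⌊49132/679⌋=72 ⌊49779/679⌋=73 ⌊50426/679⌋=74 ⌊51073/679⌋=75 ⌊51720/679⌋=76
  n=80…89: ⌊52367/679⌋=77 ⌊53014/679⌋=78 ⌊53661/679⌋=79 ⌊54308/679⌋=79 ⌊54955/679⌋=80 ⌊55602/679⌋=81 ⌊56249/679⌋=82 ⌊56896/679⌋=83 ⌊57543/679⌋=84 ⌊58190/679⌋=85
  n=90…99: ⌊58837/679⌋=86 ⌊59484/679⌋=87 ⌊60131/679⌋=88 ⌊60778/679⌋=89 ⌊61425/679⌋=90 ⌊62072/679⌋=91 ⌊62719/679⌋=92 ⌊63366/679⌋=93 ⌊64013/679⌋=94 ⌊64660/679⌋=95
  n=100…109: ⌊65307/679⌋=96 ⌊65954/679⌋=97 ⌊66601/679⌋=98 ⌊67248/679⌋=99 ⌊67895/679⌋=99 ⌊68542/679⌋=100 ⌊69189/679⌋=101 ⌊69836/679⌋=102 ⌊70483/679⌋=103 ⌊71130/679⌋=104
  n=110…116: ⌊71777/679⌋=105 ⌊72424/679⌋=106 ⌊73071/679⌋=107 ⌊73718/679⌋=108 ⌊74365/679⌋=109 ⌊75012/679⌋=110 ⌊75659/679⌋=111
s_n = t_(n+1) − t_n for n = 0 … 115 gives
prefix = 11111111111111111101111111111111111111110111111111111111111110111111111111111111110111111111111111111110111111111111
slide a length-8 window over [0..7] … [108..115] (109 windows); first occurrence of each distinct factor:
  [  0..  7] 11111111
  [ 11.. 18] 11111110
  [ 12.. 19] 11111101
  [ 13.. 20] 11111011
  [ 14.. 21] 11110111
  [ 15.. 22] 11101111
  [ 16.. 23] 11011111
  [ 17.. 24] 10111111
  [ 18.. 25] 01111111
  (the other 100 windows repeat one of these)
distinct factors: {01111111, 10111111, 11011111, 11101111, 11110111, 11111011, 11111101, 11111110, 11111111}
count = 9  (Sturmian bound for length 8 is 9)


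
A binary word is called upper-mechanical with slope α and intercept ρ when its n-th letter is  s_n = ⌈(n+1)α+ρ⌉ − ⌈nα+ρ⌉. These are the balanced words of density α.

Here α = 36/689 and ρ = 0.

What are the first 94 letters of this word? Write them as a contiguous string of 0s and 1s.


1000000000000000000100000000000000000010000000000000000001000000000000000000100000000000000000

n=0: ⌈(1·36)/689⌉ − ⌈(0·36)/689⌉ = ⌈36/689⌉ − ⌈0/689⌉ = 1 − 0 = 1
n=1: ⌈(2·36)/689⌉ − ⌈(1·36)/689⌉ = ⌈72/689⌉ − ⌈36/689⌉ = 1 − 1 = 0
n=2: ⌈(3·36)/689⌉ − ⌈(2·36)/689⌉ = ⌈108/689⌉ − ⌈72/689⌉ = 1 − 1 = 0
n=3: ⌈(4·36)/689⌉ − ⌈(3·36)/689⌉ = ⌈144/689⌉ − ⌈108/689⌉ = 1 − 1 = 0
n=4: ⌈(5·36)/689⌉ − ⌈(4·36)/689⌉ = ⌈180/689⌉ − ⌈144/689⌉ = 1 − 1 = 0
n=5: ⌈(6·36)/689⌉ − ⌈(5·36)/689⌉ = ⌈216/689⌉ − ⌈180/689⌉ = 1 − 1 = 0
n=6: ⌈(7·36)/689⌉ − ⌈(6·36)/689⌉ = ⌈252/689⌉ − ⌈216/689⌉ = 1 − 1 = 0
n=7: ⌈(8·36)/689⌉ − ⌈(7·36)/689⌉ = ⌈288/689⌉ − ⌈252/689⌉ = 1 − 1 = 0
n=8: ⌈(9·36)/689⌉ − ⌈(8·36)/689⌉ = ⌈324/689⌉ − ⌈288/689⌉ = 1 − 1 = 0
n=9: ⌈(10·36)/689⌉ − ⌈(9·36)/689⌉ = ⌈360/689⌉ − ⌈324/689⌉ = 1 − 1 = 0
n=10: ⌈(11·36)/689⌉ − ⌈(10·36)/689⌉ = ⌈396/689⌉ − ⌈360/689⌉ = 1 − 1 = 0
n=11: ⌈(12·36)/689⌉ − ⌈(11·36)/689⌉ = ⌈432/689⌉ − ⌈396/689⌉ = 1 − 1 = 0
n=12: ⌈(13·36)/689⌉ − ⌈(12·36)/689⌉ = ⌈468/689⌉ − ⌈432/689⌉ = 1 − 1 = 0
n=13: ⌈(14·36)/689⌉ − ⌈(13·36)/689⌉ = ⌈504/689⌉ − ⌈468/689⌉ = 1 − 1 = 0
n=14: ⌈(15·36)/689⌉ − ⌈(14·36)/689⌉ = ⌈540/689⌉ − ⌈504/689⌉ = 1 − 1 = 0
n=15: ⌈(16·36)/689⌉ − ⌈(15·36)/689⌉ = ⌈576/689⌉ − ⌈540/689⌉ = 1 − 1 = 0
n=16: ⌈(17·36)/689⌉ − ⌈(16·36)/689⌉ = ⌈612/689⌉ − ⌈576/689⌉ = 1 − 1 = 0
n=17: ⌈(18·36)/689⌉ − ⌈(17·36)/689⌉ = ⌈648/689⌉ − ⌈612/689⌉ = 1 − 1 = 0
n=18: ⌈(19·36)/689⌉ − ⌈(18·36)/689⌉ = ⌈684/689⌉ − ⌈648/689⌉ = 1 − 1 = 0
n=19: ⌈(20·36)/689⌉ − ⌈(19·36)/689⌉ = ⌈720/689⌉ − ⌈684/689⌉ = 2 − 1 = 1
n=20: ⌈(21·36)/689⌉ − ⌈(20·36)/689⌉ = ⌈756/689⌉ − ⌈720/689⌉ = 2 − 2 = 0
n=21: ⌈(22·36)/689⌉ − ⌈(21·36)/689⌉ = ⌈792/689⌉ − ⌈756/689⌉ = 2 − 2 = 0
n=22: ⌈(23·36)/689⌉ − ⌈(22·36)/689⌉ = ⌈828/689⌉ − ⌈792/689⌉ = 2 − 2 = 0
n=23: ⌈(24·36)/689⌉ − ⌈(23·36)/689⌉ = ⌈864/689⌉ − ⌈828/689⌉ = 2 − 2 = 0
n=24: ⌈(25·36)/689⌉ − ⌈(24·36)/689⌉ = ⌈900/689⌉ − ⌈864/689⌉ = 2 − 2 = 0
n=25: ⌈(26·36)/689⌉ − ⌈(25·36)/689⌉ = ⌈936/689⌉ − ⌈900/689⌉ = 2 − 2 = 0
n=26: ⌈(27·36)/689⌉ − ⌈(26·36)/689⌉ = ⌈972/689⌉ − ⌈936/689⌉ = 2 − 2 = 0
n=27: ⌈(28·36)/689⌉ − ⌈(27·36)/689⌉ = ⌈1008/689⌉ − ⌈972/689⌉ = 2 − 2 = 0
n=28: ⌈(29·36)/689⌉ − ⌈(28·36)/689⌉ = ⌈1044/689⌉ − ⌈1008/689⌉ = 2 − 2 = 0
n=29: ⌈(30·36)/689⌉ − ⌈(29·36)/689⌉ = ⌈1080/689⌉ − ⌈1044/689⌉ = 2 − 2 = 0
n=30: ⌈(31·36)/689⌉ − ⌈(30·36)/689⌉ = ⌈1116/689⌉ − ⌈1080/689⌉ = 2 − 2 = 0
n=31: ⌈(32·36)/689⌉ − ⌈(31·36)/689⌉ = ⌈1152/689⌉ − ⌈1116/689⌉ = 2 − 2 = 0
n=32: ⌈(33·36)/689⌉ − ⌈(32·36)/689⌉ = ⌈1188/689⌉ − ⌈1152/689⌉ = 2 − 2 = 0
n=33: ⌈(34·36)/689⌉ − ⌈(33·36)/689⌉ = ⌈1224/689⌉ − ⌈1188/689⌉ = 2 − 2 = 0
n=34: ⌈(35·36)/689⌉ − ⌈(34·36)/689⌉ = ⌈1260/689⌉ − ⌈1224/689⌉ = 2 − 2 = 0
n=35: ⌈(36·36)/689⌉ − ⌈(35·36)/689⌉ = ⌈1296/689⌉ − ⌈1260/689⌉ = 2 − 2 = 0
n=36: ⌈(37·36)/689⌉ − ⌈(36·36)/689⌉ = ⌈1332/689⌉ − ⌈1296/689⌉ = 2 − 2 = 0
n=37: ⌈(38·36)/689⌉ − ⌈(37·36)/689⌉ = ⌈1368/689⌉ − ⌈1332/689⌉ = 2 − 2 = 0
n=38: ⌈(39·36)/689⌉ − ⌈(38·36)/689⌉ = ⌈1404/689⌉ − ⌈1368/689⌉ = 3 − 2 = 1
n=39: ⌈(40·36)/689⌉ − ⌈(39·36)/689⌉ = ⌈1440/689⌉ − ⌈1404/689⌉ = 3 − 3 = 0
n=40: ⌈(41·36)/689⌉ − ⌈(40·36)/689⌉ = ⌈1476/689⌉ − ⌈1440/689⌉ = 3 − 3 = 0
n=41: ⌈(42·36)/689⌉ − ⌈(41·36)/689⌉ = ⌈1512/689⌉ − ⌈1476/689⌉ = 3 − 3 = 0
n=42: ⌈(43·36)/689⌉ − ⌈(42·36)/689⌉ = ⌈1548/689⌉ − ⌈1512/689⌉ = 3 − 3 = 0
n=43: ⌈(44·36)/689⌉ − ⌈(43·36)/689⌉ = ⌈1584/689⌉ − ⌈1548/689⌉ = 3 − 3 = 0
n=44: ⌈(45·36)/689⌉ − ⌈(44·36)/689⌉ = ⌈1620/689⌉ − ⌈1584/689⌉ = 3 − 3 = 0
n=45: ⌈(46·36)/689⌉ − ⌈(45·36)/689⌉ = ⌈1656/689⌉ − ⌈1620/689⌉ = 3 − 3 = 0
n=46: ⌈(47·36)/689⌉ − ⌈(46·36)/689⌉ = ⌈1692/689⌉ − ⌈1656/689⌉ = 3 − 3 = 0
n=47: ⌈(48·36)/689⌉ − ⌈(47·36)/689⌉ = ⌈1728/689⌉ − ⌈1692/689⌉ = 3 − 3 = 0
n=48: ⌈(49·36)/689⌉ − ⌈(48·36)/689⌉ = ⌈1764/689⌉ − ⌈1728/689⌉ = 3 − 3 = 0
n=49: ⌈(50·36)/689⌉ − ⌈(49·36)/689⌉ = ⌈1800/689⌉ − ⌈1764/689⌉ = 3 − 3 = 0
n=50: ⌈(51·36)/689⌉ − ⌈(50·36)/689⌉ = ⌈1836/689⌉ − ⌈1800/689⌉ = 3 − 3 = 0
n=51: ⌈(52·36)/689⌉ − ⌈(51·36)/689⌉ = ⌈1872/689⌉ − ⌈1836/689⌉ = 3 − 3 = 0
n=52: ⌈(53·36)/689⌉ − ⌈(52·36)/689⌉ = ⌈1908/689⌉ − ⌈1872/689⌉ = 3 − 3 = 0
n=53: ⌈(54·36)/689⌉ − ⌈(53·36)/689⌉ = ⌈1944/689⌉ − ⌈1908/689⌉ = 3 − 3 = 0
n=54: ⌈(55·36)/689⌉ − ⌈(54·36)/689⌉ = ⌈1980/689⌉ − ⌈1944/689⌉ = 3 − 3 = 0
n=55: ⌈(56·36)/689⌉ − ⌈(55·36)/689⌉ = ⌈2016/689⌉ − ⌈1980/689⌉ = 3 − 3 = 0
n=56: ⌈(57·36)/689⌉ − ⌈(56·36)/689⌉ = ⌈2052/689⌉ − ⌈2016/689⌉ = 3 − 3 = 0
n=57: ⌈(58·36)/689⌉ − ⌈(57·36)/689⌉ = ⌈2088/689⌉ − ⌈2052/689⌉ = 4 − 3 = 1
n=58: ⌈(59·36)/689⌉ − ⌈(58·36)/689⌉ = ⌈2124/689⌉ − ⌈2088/689⌉ = 4 − 4 = 0
n=59: ⌈(60·36)/689⌉ − ⌈(59·36)/689⌉ = ⌈2160/689⌉ − ⌈2124/689⌉ = 4 − 4 = 0
n=60: ⌈(61·36)/689⌉ − ⌈(60·36)/689⌉ = ⌈2196/689⌉ − ⌈2160/689⌉ = 4 − 4 = 0
n=61: ⌈(62·36)/689⌉ − ⌈(61·36)/689⌉ = ⌈2232/689⌉ − ⌈2196/689⌉ = 4 − 4 = 0
n=62: ⌈(63·36)/689⌉ − ⌈(62·36)/689⌉ = ⌈2268/689⌉ − ⌈2232/689⌉ = 4 − 4 = 0
n=63: ⌈(64·36)/689⌉ − ⌈(63·36)/689⌉ = ⌈2304/689⌉ − ⌈2268/689⌉ = 4 − 4 = 0
n=64: ⌈(65·36)/689⌉ − ⌈(64·36)/689⌉ = ⌈2340/689⌉ − ⌈2304/689⌉ = 4 − 4 = 0
n=65: ⌈(66·36)/689⌉ − ⌈(65·36)/689⌉ = ⌈2376/689⌉ − ⌈2340/689⌉ = 4 − 4 = 0
n=66: ⌈(67·36)/689⌉ − ⌈(66·36)/689⌉ = ⌈2412/689⌉ − ⌈2376/689⌉ = 4 − 4 = 0
n=67: ⌈(68·36)/689⌉ − ⌈(67·36)/689⌉ = ⌈2448/689⌉ − ⌈2412/689⌉ = 4 − 4 = 0
n=68: ⌈(69·36)/689⌉ − ⌈(68·36)/689⌉ = ⌈2484/689⌉ − ⌈2448/689⌉ = 4 − 4 = 0
n=69: ⌈(70·36)/689⌉ − ⌈(69·36)/689⌉ = ⌈2520/689⌉ − ⌈2484/689⌉ = 4 − 4 = 0
n=70: ⌈(71·36)/689⌉ − ⌈(70·36)/689⌉ = ⌈2556/689⌉ − ⌈2520/689⌉ = 4 − 4 = 0
n=71: ⌈(72·36)/689⌉ − ⌈(71·36)/689⌉ = ⌈2592/689⌉ − ⌈2556/689⌉ = 4 − 4 = 0
n=72: ⌈(73·36)/689⌉ − ⌈(72·36)/689⌉ = ⌈2628/689⌉ − ⌈2592/689⌉ = 4 − 4 = 0
n=73: ⌈(74·36)/689⌉ − ⌈(73·36)/689⌉ = ⌈2664/689⌉ − ⌈2628/689⌉ = 4 − 4 = 0
n=74: ⌈(75·36)/689⌉ − ⌈(74·36)/689⌉ = ⌈2700/689⌉ − ⌈2664/689⌉ = 4 − 4 = 0
n=75: ⌈(76·36)/689⌉ − ⌈(75·36)/689⌉ = ⌈2736/689⌉ − ⌈2700/689⌉ = 4 − 4 = 0
n=76: ⌈(77·36)/689⌉ − ⌈(76·36)/689⌉ = ⌈2772/689⌉ − ⌈2736/689⌉ = 5 − 4 = 1
n=77: ⌈(78·36)/689⌉ − ⌈(77·36)/689⌉ = ⌈2808/689⌉ − ⌈2772/689⌉ = 5 − 5 = 0
n=78: ⌈(79·36)/689⌉ − ⌈(78·36)/689⌉ = ⌈2844/689⌉ − ⌈2808/689⌉ = 5 − 5 = 0
n=79: ⌈(80·36)/689⌉ − ⌈(79·36)/689⌉ = ⌈2880/689⌉ − ⌈2844/689⌉ = 5 − 5 = 0
n=80: ⌈(81·36)/689⌉ − ⌈(80·36)/689⌉ = ⌈2916/689⌉ − ⌈2880/689⌉ = 5 − 5 = 0
n=81: ⌈(82·36)/689⌉ − ⌈(81·36)/689⌉ = ⌈2952/689⌉ − ⌈2916/689⌉ = 5 − 5 = 0
n=82: ⌈(83·36)/689⌉ − ⌈(82·36)/689⌉ = ⌈2988/689⌉ − ⌈2952/689⌉ = 5 − 5 = 0
n=83: ⌈(84·36)/689⌉ − ⌈(83·36)/689⌉ = ⌈3024/689⌉ − ⌈2988/689⌉ = 5 − 5 = 0
n=84: ⌈(85·36)/689⌉ − ⌈(84·36)/689⌉ = ⌈3060/689⌉ − ⌈3024/689⌉ = 5 − 5 = 0
n=85: ⌈(86·36)/689⌉ − ⌈(85·36)/689⌉ = ⌈3096/689⌉ − ⌈3060/689⌉ = 5 − 5 = 0
n=86: ⌈(87·36)/689⌉ − ⌈(86·36)/689⌉ = ⌈3132/689⌉ − ⌈3096/689⌉ = 5 − 5 = 0
n=87: ⌈(88·36)/689⌉ − ⌈(87·36)/689⌉ = ⌈3168/689⌉ − ⌈3132/689⌉ = 5 − 5 = 0
n=88: ⌈(89·36)/689⌉ − ⌈(88·36)/689⌉ = ⌈3204/689⌉ − ⌈3168/689⌉ = 5 − 5 = 0
n=89: ⌈(90·36)/689⌉ − ⌈(89·36)/689⌉ = ⌈3240/689⌉ − ⌈3204/689⌉ = 5 − 5 = 0
n=90: ⌈(91·36)/689⌉ − ⌈(90·36)/689⌉ = ⌈3276/689⌉ − ⌈3240/689⌉ = 5 − 5 = 0
n=91: ⌈(92·36)/689⌉ − ⌈(91·36)/689⌉ = ⌈3312/689⌉ − ⌈3276/689⌉ = 5 − 5 = 0
n=92: ⌈(93·36)/689⌉ − ⌈(92·36)/689⌉ = ⌈3348/689⌉ − ⌈3312/689⌉ = 5 − 5 = 0
n=93: ⌈(94·36)/689⌉ − ⌈(93·36)/689⌉ = ⌈3384/689⌉ − ⌈3348/689⌉ = 5 − 5 = 0


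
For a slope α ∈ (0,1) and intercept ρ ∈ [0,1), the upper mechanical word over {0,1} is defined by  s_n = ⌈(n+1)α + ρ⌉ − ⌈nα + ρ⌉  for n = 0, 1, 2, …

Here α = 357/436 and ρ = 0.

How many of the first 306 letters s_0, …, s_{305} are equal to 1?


251

#1s = Σ_{n=0}^{305} s_n = Σ_{n=0}^{305} (⌈(n+1)α+ρ⌉ − ⌈nα+ρ⌉)
the sum telescopes: every ⌈nα+ρ⌉ with 0 < n < 306 appears once with + and once with −, leaving ⌈306α+ρ⌉ − ⌈0·α+ρ⌉
306α + ρ = (306·357) / 436 = 109242/436
ρ = 0/436
⌈109242/436⌉ = 251,  ⌈0/436⌉ = 0
#1s = 251 − 0 = 251


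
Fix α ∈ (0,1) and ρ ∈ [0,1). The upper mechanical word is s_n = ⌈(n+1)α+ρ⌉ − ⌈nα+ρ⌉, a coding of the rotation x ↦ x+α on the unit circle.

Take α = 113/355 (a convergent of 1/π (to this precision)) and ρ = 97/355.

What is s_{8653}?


(n+1)α + ρ = (8654·113 + 97) / 355 = 977999/355
nα + ρ     = (8653·113 + 97) / 355 = 977886/355
⌈977999/355⌉ = 2755,  ⌈977886/355⌉ = 2755
s_{8653} = 2755 − 2755 = 0

0


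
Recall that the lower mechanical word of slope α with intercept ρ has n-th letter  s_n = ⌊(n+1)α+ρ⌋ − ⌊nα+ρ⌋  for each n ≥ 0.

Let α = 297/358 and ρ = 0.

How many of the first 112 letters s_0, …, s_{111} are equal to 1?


#1s = Σ_{n=0}^{111} s_n = Σ_{n=0}^{111} (⌊(n+1)α+ρ⌋ − ⌊nα+ρ⌋)
the sum telescopes: every ⌊nα+ρ⌋ with 0 < n < 112 appears once with + and once with −, leaving ⌊112α+ρ⌋ − ⌊0·α+ρ⌋
112α + ρ = (112·297) / 358 = 33264/358
ρ = 0/358
⌊33264/358⌋ = 92,  ⌊0/358⌋ = 0
#1s = 92 − 0 = 92

92


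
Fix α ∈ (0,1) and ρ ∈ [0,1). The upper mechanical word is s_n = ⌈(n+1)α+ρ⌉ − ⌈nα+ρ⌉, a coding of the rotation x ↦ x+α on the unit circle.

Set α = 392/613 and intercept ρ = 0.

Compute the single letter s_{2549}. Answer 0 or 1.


(n+1)α + ρ = (2550·392) / 613 = 999600/613
nα + ρ     = (2549·392) / 613 = 999208/613
⌈999600/613⌉ = 1631,  ⌈999208/613⌉ = 1631
s_{2549} = 1631 − 1631 = 0

0


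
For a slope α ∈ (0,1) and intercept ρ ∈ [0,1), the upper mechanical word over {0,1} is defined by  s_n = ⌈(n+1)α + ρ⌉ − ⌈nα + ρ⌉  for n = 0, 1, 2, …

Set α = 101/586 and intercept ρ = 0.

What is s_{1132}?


0

(n+1)α + ρ = (1133·101) / 586 = 114433/586
nα + ρ     = (1132·101) / 586 = 114332/586
⌈114433/586⌉ = 196,  ⌈114332/586⌉ = 196
s_{1132} = 196 − 196 = 0


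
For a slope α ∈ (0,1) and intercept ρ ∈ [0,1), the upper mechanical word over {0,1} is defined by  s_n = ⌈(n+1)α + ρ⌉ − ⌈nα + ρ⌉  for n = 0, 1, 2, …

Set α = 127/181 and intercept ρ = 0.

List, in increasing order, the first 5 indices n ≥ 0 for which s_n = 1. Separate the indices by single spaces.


0 1 2 4 5

n=0: ⌈127/181⌉−⌈0/181⌉ = 1−0 = 1  ← one
n=1: ⌈254/181⌉−⌈127/181⌉ = 2−1 = 1  ← one
n=2: ⌈381/181⌉−⌈254/181⌉ = 3−2 = 1  ← one
n=3: ⌈508/181⌉−⌈381/181⌉ = 3−3 = 0
n=4: ⌈635/181⌉−⌈508/181⌉ = 4−3 = 1  ← one
n=5: ⌈762/181⌉−⌈635/181⌉ = 5−4 = 1  ← one
positions of the first 5 ones: 0 1 2 4 5


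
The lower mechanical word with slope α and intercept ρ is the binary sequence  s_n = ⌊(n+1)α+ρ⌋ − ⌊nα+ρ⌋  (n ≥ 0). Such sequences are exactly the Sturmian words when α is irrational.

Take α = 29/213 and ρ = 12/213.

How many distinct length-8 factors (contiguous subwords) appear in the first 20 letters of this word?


8

t_n = ⌊(n·29+12)/213⌋ for n = 0 … 20:
  n=0…9: ⌊12/213⌋=0 ⌊41/213⌋=0 ⌊70/213⌋=0 ⌊99/213⌋=0 ⌊128/213⌋=0 ⌊157/213⌋=0 ⌊186/213⌋=0 ⌊215/213⌋=1 ⌊244/213⌋=1 ⌊273/213⌋=1
  n=10…19: ⌊302/213⌋=1 ⌊331/213⌋=1 ⌊360/213⌋=1 ⌊389/213⌋=1 ⌊418/213⌋=1 ⌊447/213⌋=2 ⌊476/213⌋=2 ⌊505/213⌋=2 ⌊534/213⌋=2 ⌊563/213⌋=2
  n=20: ⌊592/213⌋=2
s_n = t_(n+1) − t_n for n = 0 … 19 gives
prefix = 00000010000000100000
slide a length-8 window over [0..7] … [12..19] (13 windows); first occurrence of each distinct factor:
  [  0..  7] 00000010
  [  1..  8] 00000100
  [  2..  9] 00001000
  [  3.. 10] 00010000
  [  4.. 11] 00100000
  [  5.. 12] 01000000
  [  6.. 13] 10000000
  [  7.. 14] 00000001
  (the other 5 windows repeat one of these)
distinct factors: {00000001, 00000010, 00000100, 00001000, 00010000, 00100000, 01000000, 10000000}
count = 8  (Sturmian bound for length 8 is 9)


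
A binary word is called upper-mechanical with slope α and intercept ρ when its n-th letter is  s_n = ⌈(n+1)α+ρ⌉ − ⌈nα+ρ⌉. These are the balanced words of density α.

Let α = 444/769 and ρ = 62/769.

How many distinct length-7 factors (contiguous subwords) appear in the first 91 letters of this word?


t_n = ⌈(n·444+62)/769⌉ for n = 0 … 91:
  n=0…9: ⌈62/769⌉=1 ⌈506/769⌉=1 ⌈950/769⌉=2 ⌈1394/769⌉=2 ⌈1838/769⌉=3 ⌈2282/769⌉=3 ⌈2726/769⌉=4 ⌈3170/769⌉=5 ⌈3614/769⌉=5 ⌈4058/769⌉=6
  n=10…19: ⌈4502/769⌉=6 ⌈4946/769⌉=7 ⌈5390/769⌉=8 ⌈5834/769⌉=8 ⌈6278/769⌉=9 ⌈6722/769⌉=9 ⌈7166/769⌉=10 ⌈7610/769⌉=10 ⌈8054/769⌉=11 ⌈8498/769⌉=12
  n=20…29: ⌈8942/769⌉=12 ⌈9386/769⌉=13 ⌈9830/769⌉=13 ⌈10274/769⌉=14 ⌈10718/769⌉=14 ⌈11162/769⌉=15 ⌈11606/769⌉=16 ⌈12050/769⌉=16 ⌈12494/769⌉=17 ⌈12938/769⌉=17
  n=30…39: ⌈13382/769⌉=18 ⌈13826/769⌉=18 ⌈14270/769⌉=19 ⌈14714/769⌉=20 ⌈15158/769⌉=20 ⌈15602/769⌉=21 ⌈16046/769⌉=21 ⌈16490/769⌉=22 ⌈16934/769⌉=23 ⌈17378/769⌉=23
  n=40…49: ⌈17822/769⌉=24 ⌈18266/769⌉=24 ⌈18710/769⌉=25 ⌈19154/769⌉=25 ⌈19598/769⌉=26 ⌈20042/769⌉=27 ⌈20486/769⌉=27 ⌈20930/769⌉=28 ⌈21374/769⌉=28 ⌈21818/769⌉=29
  n=50…59: ⌈22262/769⌉=29 ⌈22706/769⌉=30 ⌈23150/769⌉=31 ⌈23594/769⌉=31 ⌈24038/769⌉=32 ⌈24482/769⌉=32 ⌈24926/769⌉=33 ⌈25370/769⌉=33 ⌈25814/769⌉=34 ⌈26258/769⌉=35
  n=60…69: ⌈26702/769⌉=35 ⌈27146/769⌉=36 ⌈27590/769⌉=36 ⌈28034/769⌉=37 ⌈28478/769⌉=38 ⌈28922/769⌉=38 ⌈29366/769⌉=39 ⌈29810/769⌉=39 ⌈30254/769⌉=40 ⌈30698/769⌉=40
  n=70…79: ⌈31142/769⌉=41 ⌈31586/769⌉=42 ⌈32030/769⌉=42 ⌈32474/769⌉=43 ⌈32918/769⌉=43 ⌈33362/769⌉=44 ⌈33806/769⌉=44 ⌈34250/769⌉=45 ⌈34694/769⌉=46 ⌈35138/769⌉=46
  n=80…89: ⌈35582/769⌉=47 ⌈36026/769⌉=47 ⌈36470/769⌉=48 ⌈36914/769⌉=49 ⌈37358/769⌉=49 ⌈37802/769⌉=50 ⌈38246/769⌉=50 ⌈38690/769⌉=51 ⌈39134/769⌉=51 ⌈39578/769⌉=52
  n=90…91: ⌈40022/769⌉=53 ⌈40466/769⌉=53
s_n = t_(n+1) − t_n for n = 0 … 90 gives
prefix = 0101011010110101011010101101010110101101010110101011010101101011010101101010110101101010110
slide a length-7 window over [0..6] … [84..90] (85 windows); first occurrence of each distinct factor:
  [  0..  6] 0101011
  [  1..  7] 1010110
  [  2..  8] 0101101
  [  3..  9] 1011010
  [  4.. 10] 0110101
  [  5.. 11] 1101011
  [ 10.. 16] 1101010
  [ 11.. 17] 1010101
  (the other 77 windows repeat one of these)
distinct factors: {0101011, 0101101, 0110101, 1010101, 1010110, 1011010, 1101010, 1101011}
count = 8  (Sturmian bound for length 7 is 8)

8


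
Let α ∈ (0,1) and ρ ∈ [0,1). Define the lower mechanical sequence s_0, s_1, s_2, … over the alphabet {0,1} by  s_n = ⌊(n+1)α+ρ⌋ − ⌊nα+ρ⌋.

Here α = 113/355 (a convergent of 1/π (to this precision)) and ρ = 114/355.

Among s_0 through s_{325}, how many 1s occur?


104

#1s = Σ_{n=0}^{325} s_n = Σ_{n=0}^{325} (⌊(n+1)α+ρ⌋ − ⌊nα+ρ⌋)
the sum telescopes: every ⌊nα+ρ⌋ with 0 < n < 326 appears once with + and once with −, leaving ⌊326α+ρ⌋ − ⌊0·α+ρ⌋
326α + ρ = (326·113 + 114) / 355 = 36952/355
ρ = 114/355
⌊36952/355⌋ = 104,  ⌊114/355⌋ = 0
#1s = 104 − 0 = 104


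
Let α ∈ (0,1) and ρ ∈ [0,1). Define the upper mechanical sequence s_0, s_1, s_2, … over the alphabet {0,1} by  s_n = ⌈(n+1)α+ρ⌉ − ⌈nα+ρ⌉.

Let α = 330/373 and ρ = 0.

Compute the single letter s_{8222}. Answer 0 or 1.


1

(n+1)α + ρ = (8223·330) / 373 = 2713590/373
nα + ρ     = (8222·330) / 373 = 2713260/373
⌈2713590/373⌉ = 7276,  ⌈2713260/373⌉ = 7275
s_{8222} = 7276 − 7275 = 1


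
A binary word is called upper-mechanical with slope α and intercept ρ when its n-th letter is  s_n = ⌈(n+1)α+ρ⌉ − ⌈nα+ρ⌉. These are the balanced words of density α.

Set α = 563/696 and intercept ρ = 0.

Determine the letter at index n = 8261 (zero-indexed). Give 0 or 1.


1

(n+1)α + ρ = (8262·563) / 696 = 4651506/696
nα + ρ     = (8261·563) / 696 = 4650943/696
⌈4651506/696⌉ = 6684,  ⌈4650943/696⌉ = 6683
s_{8261} = 6684 − 6683 = 1


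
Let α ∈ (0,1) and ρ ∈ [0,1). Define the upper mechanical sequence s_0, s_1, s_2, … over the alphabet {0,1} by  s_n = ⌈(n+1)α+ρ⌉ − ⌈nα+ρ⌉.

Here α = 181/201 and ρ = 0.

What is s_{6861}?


1

(n+1)α + ρ = (6862·181) / 201 = 1242022/201
nα + ρ     = (6861·181) / 201 = 1241841/201
⌈1242022/201⌉ = 6180,  ⌈1241841/201⌉ = 6179
s_{6861} = 6180 − 6179 = 1


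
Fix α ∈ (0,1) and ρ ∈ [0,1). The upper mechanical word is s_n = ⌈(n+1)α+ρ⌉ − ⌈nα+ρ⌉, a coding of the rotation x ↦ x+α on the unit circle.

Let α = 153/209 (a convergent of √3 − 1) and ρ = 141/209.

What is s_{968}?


1

(n+1)α + ρ = (969·153 + 141) / 209 = 148398/209
nα + ρ     = (968·153 + 141) / 209 = 148245/209
⌈148398/209⌉ = 711,  ⌈148245/209⌉ = 710
s_{968} = 711 − 710 = 1


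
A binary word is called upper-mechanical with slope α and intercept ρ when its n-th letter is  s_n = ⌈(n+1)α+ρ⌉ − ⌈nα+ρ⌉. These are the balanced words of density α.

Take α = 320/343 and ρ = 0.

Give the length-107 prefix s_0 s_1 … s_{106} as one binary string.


11111111111111011111111111111011111111111111011111111111111011111111111111011111111111111011111111111111011

n=0: ⌈(1·320)/343⌉ − ⌈(0·320)/343⌉ = ⌈320/343⌉ − ⌈0/343⌉ = 1 − 0 = 1
n=1: ⌈(2·320)/343⌉ − ⌈(1·320)/343⌉ = ⌈640/343⌉ − ⌈320/343⌉ = 2 − 1 = 1
n=2: ⌈(3·320)/343⌉ − ⌈(2·320)/343⌉ = ⌈960/343⌉ − ⌈640/343⌉ = 3 − 2 = 1
n=3: ⌈(4·320)/343⌉ − ⌈(3·320)/343⌉ = ⌈1280/343⌉ − ⌈960/343⌉ = 4 − 3 = 1
n=4: ⌈(5·320)/343⌉ − ⌈(4·320)/343⌉ = ⌈1600/343⌉ − ⌈1280/343⌉ = 5 − 4 = 1
n=5: ⌈(6·320)/343⌉ − ⌈(5·320)/343⌉ = ⌈1920/343⌉ − ⌈1600/343⌉ = 6 − 5 = 1
n=6: ⌈(7·320)/343⌉ − ⌈(6·320)/343⌉ = ⌈2240/343⌉ − ⌈1920/343⌉ = 7 − 6 = 1
n=7: ⌈(8·320)/343⌉ − ⌈(7·320)/343⌉ = ⌈2560/343⌉ − ⌈2240/343⌉ = 8 − 7 = 1
n=8: ⌈(9·320)/343⌉ − ⌈(8·320)/343⌉ = ⌈2880/343⌉ − ⌈2560/343⌉ = 9 − 8 = 1
n=9: ⌈(10·320)/343⌉ − ⌈(9·320)/343⌉ = ⌈3200/343⌉ − ⌈2880/343⌉ = 10 − 9 = 1
n=10: ⌈(11·320)/343⌉ − ⌈(10·320)/343⌉ = ⌈3520/343⌉ − ⌈3200/343⌉ = 11 − 10 = 1
n=11: ⌈(12·320)/343⌉ − ⌈(11·320)/343⌉ = ⌈3840/343⌉ − ⌈3520/343⌉ = 12 − 11 = 1
n=12: ⌈(13·320)/343⌉ − ⌈(12·320)/343⌉ = ⌈4160/343⌉ − ⌈3840/343⌉ = 13 − 12 = 1
n=13: ⌈(14·320)/343⌉ − ⌈(13·320)/343⌉ = ⌈4480/343⌉ − ⌈4160/343⌉ = 14 − 13 = 1
n=14: ⌈(15·320)/343⌉ − ⌈(14·320)/343⌉ = ⌈4800/343⌉ − ⌈4480/343⌉ = 14 − 14 = 0
n=15: ⌈(16·320)/343⌉ − ⌈(15·320)/343⌉ = ⌈5120/343⌉ − ⌈4800/343⌉ = 15 − 14 = 1
n=16: ⌈(17·320)/343⌉ − ⌈(16·320)/343⌉ = ⌈5440/343⌉ − ⌈5120/343⌉ = 16 − 15 = 1
n=17: ⌈(18·320)/343⌉ − ⌈(17·320)/343⌉ = ⌈5760/343⌉ − ⌈5440/343⌉ = 17 − 16 = 1
n=18: ⌈(19·320)/343⌉ − ⌈(18·320)/343⌉ = ⌈6080/343⌉ − ⌈5760/343⌉ = 18 − 17 = 1
n=19: ⌈(20·320)/343⌉ − ⌈(19·320)/343⌉ = ⌈6400/343⌉ − ⌈6080/343⌉ = 19 − 18 = 1
n=20: ⌈(21·320)/343⌉ − ⌈(20·320)/343⌉ = ⌈6720/343⌉ − ⌈6400/343⌉ = 20 − 19 = 1
n=21: ⌈(22·320)/343⌉ − ⌈(21·320)/343⌉ = ⌈7040/343⌉ − ⌈6720/343⌉ = 21 − 20 = 1
n=22: ⌈(23·320)/343⌉ − ⌈(22·320)/343⌉ = ⌈7360/343⌉ − ⌈7040/343⌉ = 22 − 21 = 1
n=23: ⌈(24·320)/343⌉ − ⌈(23·320)/343⌉ = ⌈7680/343⌉ − ⌈7360/343⌉ = 23 − 22 = 1
n=24: ⌈(25·320)/343⌉ − ⌈(24·320)/343⌉ = ⌈8000/343⌉ − ⌈7680/343⌉ = 24 − 23 = 1
n=25: ⌈(26·320)/343⌉ − ⌈(25·320)/343⌉ = ⌈8320/343⌉ − ⌈8000/343⌉ = 25 − 24 = 1
n=26: ⌈(27·320)/343⌉ − ⌈(26·320)/343⌉ = ⌈8640/343⌉ − ⌈8320/343⌉ = 26 − 25 = 1
n=27: ⌈(28·320)/343⌉ − ⌈(27·320)/343⌉ = ⌈8960/343⌉ − ⌈8640/343⌉ = 27 − 26 = 1
n=28: ⌈(29·320)/343⌉ − ⌈(28·320)/343⌉ = ⌈9280/343⌉ − ⌈8960/343⌉ = 28 − 27 = 1
n=29: ⌈(30·320)/343⌉ − ⌈(29·320)/343⌉ = ⌈9600/343⌉ − ⌈9280/343⌉ = 28 − 28 = 0
n=30: ⌈(31·320)/343⌉ − ⌈(30·320)/343⌉ = ⌈9920/343⌉ − ⌈9600/343⌉ = 29 − 28 = 1
n=31: ⌈(32·320)/343⌉ − ⌈(31·320)/343⌉ = ⌈10240/343⌉ − ⌈9920/343⌉ = 30 − 29 = 1
n=32: ⌈(33·320)/343⌉ − ⌈(32·320)/343⌉ = ⌈10560/343⌉ − ⌈10240/343⌉ = 31 − 30 = 1
n=33: ⌈(34·320)/343⌉ − ⌈(33·320)/343⌉ = ⌈10880/343⌉ − ⌈10560/343⌉ = 32 − 31 = 1
n=34: ⌈(35·320)/343⌉ − ⌈(34·320)/343⌉ = ⌈11200/343⌉ − ⌈10880/343⌉ = 33 − 32 = 1
n=35: ⌈(36·320)/343⌉ − ⌈(35·320)/343⌉ = ⌈11520/343⌉ − ⌈11200/343⌉ = 34 − 33 = 1
n=36: ⌈(37·320)/343⌉ − ⌈(36·320)/343⌉ = ⌈11840/343⌉ − ⌈11520/343⌉ = 35 − 34 = 1
n=37: ⌈(38·320)/343⌉ − ⌈(37·320)/343⌉ = ⌈12160/343⌉ − ⌈11840/343⌉ = 36 − 35 = 1
n=38: ⌈(39·320)/343⌉ − ⌈(38·320)/343⌉ = ⌈12480/343⌉ − ⌈12160/343⌉ = 37 − 36 = 1
n=39: ⌈(40·320)/343⌉ − ⌈(39·320)/343⌉ = ⌈12800/343⌉ − ⌈12480/343⌉ = 38 − 37 = 1
n=40: ⌈(41·320)/343⌉ − ⌈(40·320)/343⌉ = ⌈13120/343⌉ − ⌈12800/343⌉ = 39 − 38 = 1
n=41: ⌈(42·320)/343⌉ − ⌈(41·320)/343⌉ = ⌈13440/343⌉ − ⌈13120/343⌉ = 40 − 39 = 1
n=42: ⌈(43·320)/343⌉ − ⌈(42·320)/343⌉ = ⌈13760/343⌉ − ⌈13440/343⌉ = 41 − 40 = 1
n=43: ⌈(44·320)/343⌉ − ⌈(43·320)/343⌉ = ⌈14080/343⌉ − ⌈13760/343⌉ = 42 − 41 = 1
n=44: ⌈(45·320)/343⌉ − ⌈(44·320)/343⌉ = ⌈14400/343⌉ − ⌈14080/343⌉ = 42 − 42 = 0
n=45: ⌈(46·320)/343⌉ − ⌈(45·320)/343⌉ = ⌈14720/343⌉ − ⌈14400/343⌉ = 43 − 42 = 1
n=46: ⌈(47·320)/343⌉ − ⌈(46·320)/343⌉ = ⌈15040/343⌉ − ⌈14720/343⌉ = 44 − 43 = 1
n=47: ⌈(48·320)/343⌉ − ⌈(47·320)/343⌉ = ⌈15360/343⌉ − ⌈15040/343⌉ = 45 − 44 = 1
n=48: ⌈(49·320)/343⌉ − ⌈(48·320)/343⌉ = ⌈15680/343⌉ − ⌈15360/343⌉ = 46 − 45 = 1
n=49: ⌈(50·320)/343⌉ − ⌈(49·320)/343⌉ = ⌈16000/343⌉ − ⌈15680/343⌉ = 47 − 46 = 1
n=50: ⌈(51·320)/343⌉ − ⌈(50·320)/343⌉ = ⌈16320/343⌉ − ⌈16000/343⌉ = 48 − 47 = 1
n=51: ⌈(52·320)/343⌉ − ⌈(51·320)/343⌉ = ⌈16640/343⌉ − ⌈16320/343⌉ = 49 − 48 = 1
n=52: ⌈(53·320)/343⌉ − ⌈(52·320)/343⌉ = ⌈16960/343⌉ − ⌈16640/343⌉ = 50 − 49 = 1
n=53: ⌈(54·320)/343⌉ − ⌈(53·320)/343⌉ = ⌈17280/343⌉ − ⌈16960/343⌉ = 51 − 50 = 1
n=54: ⌈(55·320)/343⌉ − ⌈(54·320)/343⌉ = ⌈17600/343⌉ − ⌈17280/343⌉ = 52 − 51 = 1
n=55: ⌈(56·320)/343⌉ − ⌈(55·320)/343⌉ = ⌈17920/343⌉ − ⌈17600/343⌉ = 53 − 52 = 1
n=56: ⌈(57·320)/343⌉ − ⌈(56·320)/343⌉ = ⌈18240/343⌉ − ⌈17920/343⌉ = 54 − 53 = 1
n=57: ⌈(58·320)/343⌉ − ⌈(57·320)/343⌉ = ⌈18560/343⌉ − ⌈18240/343⌉ = 55 − 54 = 1
n=58: ⌈(59·320)/343⌉ − ⌈(58·320)/343⌉ = ⌈18880/343⌉ − ⌈18560/343⌉ = 56 − 55 = 1
n=59: ⌈(60·320)/343⌉ − ⌈(59·320)/343⌉ = ⌈19200/343⌉ − ⌈18880/343⌉ = 56 − 56 = 0
n=60: ⌈(61·320)/343⌉ − ⌈(60·320)/343⌉ = ⌈19520/343⌉ − ⌈19200/343⌉ = 57 − 56 = 1
n=61: ⌈(62·320)/343⌉ − ⌈(61·320)/343⌉ = ⌈19840/343⌉ − ⌈19520/343⌉ = 58 − 57 = 1
n=62: ⌈(63·320)/343⌉ − ⌈(62·320)/343⌉ = ⌈20160/343⌉ − ⌈19840/343⌉ = 59 − 58 = 1
n=63: ⌈(64·320)/343⌉ − ⌈(63·320)/343⌉ = ⌈20480/343⌉ − ⌈20160/343⌉ = 60 − 59 = 1
n=64: ⌈(65·320)/343⌉ − ⌈(64·320)/343⌉ = ⌈20800/343⌉ − ⌈20480/343⌉ = 61 − 60 = 1
n=65: ⌈(66·320)/343⌉ − ⌈(65·320)/343⌉ = ⌈21120/343⌉ − ⌈20800/343⌉ = 62 − 61 = 1
n=66: ⌈(67·320)/343⌉ − ⌈(66·320)/343⌉ = ⌈21440/343⌉ − ⌈21120/343⌉ = 63 − 62 = 1
n=67: ⌈(68·320)/343⌉ − ⌈(67·320)/343⌉ = ⌈21760/343⌉ − ⌈21440/343⌉ = 64 − 63 = 1
n=68: ⌈(69·320)/343⌉ − ⌈(68·320)/343⌉ = ⌈22080/343⌉ − ⌈21760/343⌉ = 65 − 64 = 1
n=69: ⌈(70·320)/343⌉ − ⌈(69·320)/343⌉ = ⌈22400/343⌉ − ⌈22080/343⌉ = 66 − 65 = 1
n=70: ⌈(71·320)/343⌉ − ⌈(70·320)/343⌉ = ⌈22720/343⌉ − ⌈22400/343⌉ = 67 − 66 = 1
n=71: ⌈(72·320)/343⌉ − ⌈(71·320)/343⌉ = ⌈23040/343⌉ − ⌈22720/343⌉ = 68 − 67 = 1
n=72: ⌈(73·320)/343⌉ − ⌈(72·320)/343⌉ = ⌈23360/343⌉ − ⌈23040/343⌉ = 69 − 68 = 1
n=73: ⌈(74·320)/343⌉ − ⌈(73·320)/343⌉ = ⌈23680/343⌉ − ⌈23360/343⌉ = 70 − 69 = 1
n=74: ⌈(75·320)/343⌉ − ⌈(74·320)/343⌉ = ⌈24000/343⌉ − ⌈23680/343⌉ = 70 − 70 = 0
n=75: ⌈(76·320)/343⌉ − ⌈(75·320)/343⌉ = ⌈24320/343⌉ − ⌈24000/343⌉ = 71 − 70 = 1
n=76: ⌈(77·320)/343⌉ − ⌈(76·320)/343⌉ = ⌈24640/343⌉ − ⌈24320/343⌉ = 72 − 71 = 1
n=77: ⌈(78·320)/343⌉ − ⌈(77·320)/343⌉ = ⌈24960/343⌉ − ⌈24640/343⌉ = 73 − 72 = 1
n=78: ⌈(79·320)/343⌉ − ⌈(78·320)/343⌉ = ⌈25280/343⌉ − ⌈24960/343⌉ = 74 − 73 = 1
n=79: ⌈(80·320)/343⌉ − ⌈(79·320)/343⌉ = ⌈25600/343⌉ − ⌈25280/343⌉ = 75 − 74 = 1
n=80: ⌈(81·320)/343⌉ − ⌈(80·320)/343⌉ = ⌈25920/343⌉ − ⌈25600/343⌉ = 76 − 75 = 1
n=81: ⌈(82·320)/343⌉ − ⌈(81·320)/343⌉ = ⌈26240/343⌉ − ⌈25920/343⌉ = 77 − 76 = 1
n=82: ⌈(83·320)/343⌉ − ⌈(82·320)/343⌉ = ⌈26560/343⌉ − ⌈26240/343⌉ = 78 − 77 = 1
n=83: ⌈(84·320)/343⌉ − ⌈(83·320)/343⌉ = ⌈26880/343⌉ − ⌈26560/343⌉ = 79 − 78 = 1
n=84: ⌈(85·320)/343⌉ − ⌈(84·320)/343⌉ = ⌈27200/343⌉ − ⌈26880/343⌉ = 80 − 79 = 1
n=85: ⌈(86·320)/343⌉ − ⌈(85·320)/343⌉ = ⌈27520/343⌉ − ⌈27200/343⌉ = 81 − 80 = 1
n=86: ⌈(87·320)/343⌉ − ⌈(86·320)/343⌉ = ⌈27840/343⌉ − ⌈27520/343⌉ = 82 − 81 = 1
n=87: ⌈(88·320)/343⌉ − ⌈(87·320)/343⌉ = ⌈28160/343⌉ − ⌈27840/343⌉ = 83 − 82 = 1
n=88: ⌈(89·320)/343⌉ − ⌈(88·320)/343⌉ = ⌈28480/343⌉ − ⌈28160/343⌉ = 84 − 83 = 1
n=89: ⌈(90·320)/343⌉ − ⌈(89·320)/343⌉ = ⌈28800/343⌉ − ⌈28480/343⌉ = 84 − 84 = 0
n=90: ⌈(91·320)/343⌉ − ⌈(90·320)/343⌉ = ⌈29120/343⌉ − ⌈28800/343⌉ = 85 − 84 = 1
n=91: ⌈(92·320)/343⌉ − ⌈(91·320)/343⌉ = ⌈29440/343⌉ − ⌈29120/343⌉ = 86 − 85 = 1
n=92: ⌈(93·320)/343⌉ − ⌈(92·320)/343⌉ = ⌈29760/343⌉ − ⌈29440/343⌉ = 87 − 86 = 1
n=93: ⌈(94·320)/343⌉ − ⌈(93·320)/343⌉ = ⌈30080/343⌉ − ⌈29760/343⌉ = 88 − 87 = 1
n=94: ⌈(95·320)/343⌉ − ⌈(94·320)/343⌉ = ⌈30400/343⌉ − ⌈30080/343⌉ = 89 − 88 = 1
n=95: ⌈(96·320)/343⌉ − ⌈(95·320)/343⌉ = ⌈30720/343⌉ − ⌈30400/343⌉ = 90 − 89 = 1
n=96: ⌈(97·320)/343⌉ − ⌈(96·320)/343⌉ = ⌈31040/343⌉ − ⌈30720/343⌉ = 91 − 90 = 1
n=97: ⌈(98·320)/343⌉ − ⌈(97·320)/343⌉ = ⌈31360/343⌉ − ⌈31040/343⌉ = 92 − 91 = 1
n=98: ⌈(99·320)/343⌉ − ⌈(98·320)/343⌉ = ⌈31680/343⌉ − ⌈31360/343⌉ = 93 − 92 = 1
n=99: ⌈(100·320)/343⌉ − ⌈(99·320)/343⌉ = ⌈32000/343⌉ − ⌈31680/343⌉ = 94 − 93 = 1
n=100: ⌈(101·320)/343⌉ − ⌈(100·320)/343⌉ = ⌈32320/343⌉ − ⌈32000/343⌉ = 95 − 94 = 1
n=101: ⌈(102·320)/343⌉ − ⌈(101·320)/343⌉ = ⌈32640/343⌉ − ⌈32320/343⌉ = 96 − 95 = 1
n=102: ⌈(103·320)/343⌉ − ⌈(102·320)/343⌉ = ⌈32960/343⌉ − ⌈32640/343⌉ = 97 − 96 = 1
n=103: ⌈(104·320)/343⌉ − ⌈(103·320)/343⌉ = ⌈33280/343⌉ − ⌈32960/343⌉ = 98 − 97 = 1
n=104: ⌈(105·320)/343⌉ − ⌈(104·320)/343⌉ = ⌈33600/343⌉ − ⌈33280/343⌉ = 98 − 98 = 0
n=105: ⌈(106·320)/343⌉ − ⌈(105·320)/343⌉ = ⌈33920/343⌉ − ⌈33600/343⌉ = 99 − 98 = 1
n=106: ⌈(107·320)/343⌉ − ⌈(106·320)/343⌉ = ⌈34240/343⌉ − ⌈33920/343⌉ = 100 − 99 = 1


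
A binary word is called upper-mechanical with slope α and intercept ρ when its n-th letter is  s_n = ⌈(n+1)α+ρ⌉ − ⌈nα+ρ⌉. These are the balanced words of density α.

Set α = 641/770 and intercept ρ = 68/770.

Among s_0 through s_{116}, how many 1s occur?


97

#1s = Σ_{n=0}^{116} s_n = Σ_{n=0}^{116} (⌈(n+1)α+ρ⌉ − ⌈nα+ρ⌉)
the sum telescopes: every ⌈nα+ρ⌉ with 0 < n < 117 appears once with + and once with −, leaving ⌈117α+ρ⌉ − ⌈0·α+ρ⌉
117α + ρ = (117·641 + 68) / 770 = 75065/770
ρ = 68/770
⌈75065/770⌉ = 98,  ⌈68/770⌉ = 1
#1s = 98 − 1 = 97


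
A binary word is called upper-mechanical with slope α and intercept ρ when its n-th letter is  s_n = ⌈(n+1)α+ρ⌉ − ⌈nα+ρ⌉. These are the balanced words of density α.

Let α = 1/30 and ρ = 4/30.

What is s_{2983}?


0

(n+1)α + ρ = (2984·1 + 4) / 30 = 2988/30
nα + ρ     = (2983·1 + 4) / 30 = 2987/30
⌈2988/30⌉ = 100,  ⌈2987/30⌉ = 100
s_{2983} = 100 − 100 = 0
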